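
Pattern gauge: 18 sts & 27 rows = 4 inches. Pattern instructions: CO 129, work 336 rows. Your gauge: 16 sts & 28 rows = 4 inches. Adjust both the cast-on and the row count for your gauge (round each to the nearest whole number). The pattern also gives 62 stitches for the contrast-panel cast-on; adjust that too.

Cast on 115 stitches; work 348 rows; contrast-panel cast-on 55 stitches.

Stitches: 129 × 16/18 = 114.67 → 115.
Rows: 336 × 28/27 = 348.44 → 348.
contrast-panel cast-on: 62 × 16/18 = 55.11 → 55.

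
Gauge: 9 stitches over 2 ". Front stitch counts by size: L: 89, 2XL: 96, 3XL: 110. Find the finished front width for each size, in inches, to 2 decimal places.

9/2 = 4.5 sts per in.
L: 89 / 4.5 = 19.778 → 19.78 in.
2XL: 96 / 4.5 = 21.333 → 21.33 in.
3XL: 110 / 4.5 = 24.444 → 24.44 in.

L 19.78 inches; 2XL 21.33 inches; 3XL 24.44 inches.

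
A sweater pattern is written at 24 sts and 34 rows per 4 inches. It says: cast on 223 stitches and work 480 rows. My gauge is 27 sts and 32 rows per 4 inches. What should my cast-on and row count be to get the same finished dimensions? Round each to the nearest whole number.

Cast on 251 stitches; work 452 rows.

Stitches: 223 × 27/24 = 250.88 → 251.
Rows: 480 × 32/34 = 451.76 → 452.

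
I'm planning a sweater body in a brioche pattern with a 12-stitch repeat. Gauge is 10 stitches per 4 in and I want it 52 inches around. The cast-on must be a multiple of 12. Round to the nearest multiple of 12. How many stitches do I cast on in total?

Cast on 132 stitches.

10 / 4 = 2.5 sts per inch.
52 × 2.5 = 130.00 sts.
Nearest multiple of 12: 132.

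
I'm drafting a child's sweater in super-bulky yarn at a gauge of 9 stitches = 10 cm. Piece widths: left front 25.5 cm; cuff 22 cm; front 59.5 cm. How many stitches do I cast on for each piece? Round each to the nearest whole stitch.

Rate = 9/10 = 0.9 sts per cm.
left front: 25.5 × 0.9 = 22.95 → 23.
cuff: 22 × 0.9 = 19.80 → 20.
front: 59.5 × 0.9 = 53.55 → 54.

left front 23; cuff 20; front 54.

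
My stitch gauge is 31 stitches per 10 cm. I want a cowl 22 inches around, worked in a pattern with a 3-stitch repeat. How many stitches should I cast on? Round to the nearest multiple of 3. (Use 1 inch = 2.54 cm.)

22 in = 22 × 2.54 = 55.88 cm.
31 / 10 = 3.1 sts/cm.
55.88 × 3.1 = 173.23 sts.
→ 174.

Cast on 174 stitches.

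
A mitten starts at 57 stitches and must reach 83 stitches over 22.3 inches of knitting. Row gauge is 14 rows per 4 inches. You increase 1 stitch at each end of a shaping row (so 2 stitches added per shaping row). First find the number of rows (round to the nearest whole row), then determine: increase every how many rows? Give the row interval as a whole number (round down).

Rows = 22.3 × 3.5 = 78.0 → 78 rows.
Stitches to add: 26 → 13 shaping rows (at 2 st each).
78 / 13 = 6.00 → every 6 rows.

Increase every 6th row.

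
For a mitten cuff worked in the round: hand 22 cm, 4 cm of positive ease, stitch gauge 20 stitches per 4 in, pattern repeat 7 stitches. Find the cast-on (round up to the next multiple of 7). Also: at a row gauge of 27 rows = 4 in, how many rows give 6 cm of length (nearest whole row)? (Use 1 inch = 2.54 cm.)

Finished = 22 + 4 = 26 cm.
26 cm × 1/2.54 = 10.24 inches.
20/4 = 5 sts per in; 10.24 × 5 = 51.18 sts.
Next multiple of 7 → 56.
6 cm = 2.36 inches; × 6.75 = 15.94 → 16 rows.

Cast on 56 stitches; work 16 rows.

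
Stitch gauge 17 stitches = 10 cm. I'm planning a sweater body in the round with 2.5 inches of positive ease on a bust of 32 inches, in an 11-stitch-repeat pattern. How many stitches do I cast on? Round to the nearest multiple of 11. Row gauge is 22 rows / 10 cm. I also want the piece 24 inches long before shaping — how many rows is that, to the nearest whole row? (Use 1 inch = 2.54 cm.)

Cast on 154 stitches; work 134 rows.

Finished = 32 + 2.5 = 34.5 inches.
34.5 inches × 2.54 = 87.63 cm.
17/10 = 1.7 sts per cm; 87.63 × 1.7 = 148.97 sts.
Nearest multiple of 11 → 154.
24 inches = 60.96 cm; × 2.2 = 134.11 → 134 rows.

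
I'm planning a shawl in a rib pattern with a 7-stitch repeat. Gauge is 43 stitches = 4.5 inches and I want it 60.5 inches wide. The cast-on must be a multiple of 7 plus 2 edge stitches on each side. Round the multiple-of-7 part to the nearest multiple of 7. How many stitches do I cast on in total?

578 stitches.

43 / 4.5 = 9.556 sts per inch.
60.5 × 9.556 = 578.11 sts.
Less 4 edge sts → 574.11 for the repeat.
Nearest multiple of 7: 574.
Add back 4 edge sts → 578.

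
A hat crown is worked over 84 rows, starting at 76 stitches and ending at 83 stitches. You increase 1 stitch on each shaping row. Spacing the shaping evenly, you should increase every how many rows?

Increase every 12th row.

Stitches to add: |83 − 76| = 7.
Shaping rows needed: 7 / 1 = 7.
84 rows / 7 = every 12 rows.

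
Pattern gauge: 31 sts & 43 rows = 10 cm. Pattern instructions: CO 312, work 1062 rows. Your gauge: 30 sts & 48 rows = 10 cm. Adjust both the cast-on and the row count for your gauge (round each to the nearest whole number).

Stitches: 312 × 30/31 = 301.94 → 302.
Rows: 1062 × 48/43 = 1185.49 → 1185.

Cast on 302 stitches; work 1185 rows.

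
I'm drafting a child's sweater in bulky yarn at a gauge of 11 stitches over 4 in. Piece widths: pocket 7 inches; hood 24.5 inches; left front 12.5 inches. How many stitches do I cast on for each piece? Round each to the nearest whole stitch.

pocket 19; hood 67; left front 34.

Rate = 11/4 = 2.75 sts per in.
pocket: 7 × 2.75 = 19.25 → 19.
hood: 24.5 × 2.75 = 67.38 → 67.
left front: 12.5 × 2.75 = 34.38 → 34.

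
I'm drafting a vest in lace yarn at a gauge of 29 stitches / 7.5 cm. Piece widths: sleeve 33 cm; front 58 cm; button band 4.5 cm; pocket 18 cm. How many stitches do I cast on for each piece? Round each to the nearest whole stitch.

sleeve 128; front 224; button band 17; pocket 70.

Rate = 29/7.5 = 3.867 sts per cm.
sleeve: 33 × 3.867 = 127.60 → 128.
front: 58 × 3.867 = 224.27 → 224.
button band: 4.5 × 3.867 = 17.40 → 17.
pocket: 18 × 3.867 = 69.60 → 70.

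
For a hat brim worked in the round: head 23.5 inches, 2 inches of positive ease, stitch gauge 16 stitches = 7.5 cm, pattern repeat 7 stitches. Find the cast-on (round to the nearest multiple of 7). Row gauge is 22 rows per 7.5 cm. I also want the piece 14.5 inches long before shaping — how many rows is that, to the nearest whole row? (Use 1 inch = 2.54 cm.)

Cast on 140 stitches; work 108 rows.

Finished = 23.5 + 2 = 25.5 inches.
25.5 inches × 2.54 = 64.77 cm.
16/7.5 = 2.133 sts per cm; 64.77 × 2.133 = 138.18 sts.
Nearest multiple of 7 → 140.
14.5 inches = 36.83 cm; × 2.933 = 108.03 → 108 rows.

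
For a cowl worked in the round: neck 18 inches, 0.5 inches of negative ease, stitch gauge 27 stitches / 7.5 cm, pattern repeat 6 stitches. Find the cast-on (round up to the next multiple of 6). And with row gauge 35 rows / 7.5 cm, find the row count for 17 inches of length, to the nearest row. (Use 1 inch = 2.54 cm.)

Cast on 162 stitches; work 202 rows.

Finished = 18 − 0.5 = 17.5 inches.
17.5 inches × 2.54 = 44.45 cm.
27/7.5 = 3.6 sts per cm; 44.45 × 3.6 = 160.02 sts.
Next multiple of 6 → 162.
17 inches = 43.18 cm; × 4.667 = 201.51 → 202 rows.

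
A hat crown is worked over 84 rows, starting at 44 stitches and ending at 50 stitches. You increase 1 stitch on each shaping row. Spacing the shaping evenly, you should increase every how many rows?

Stitches to add: |50 − 44| = 6.
Shaping rows needed: 6 / 1 = 6.
84 rows / 6 = every 14 rows.

Increase every 14th row.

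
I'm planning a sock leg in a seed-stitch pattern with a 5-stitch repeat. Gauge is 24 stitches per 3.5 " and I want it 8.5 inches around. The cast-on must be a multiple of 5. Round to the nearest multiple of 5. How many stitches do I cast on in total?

24 / 3.5 = 6.857 sts per inch.
8.5 × 6.857 = 58.29 sts.
Nearest multiple of 5: 60.

Cast on 60 stitches.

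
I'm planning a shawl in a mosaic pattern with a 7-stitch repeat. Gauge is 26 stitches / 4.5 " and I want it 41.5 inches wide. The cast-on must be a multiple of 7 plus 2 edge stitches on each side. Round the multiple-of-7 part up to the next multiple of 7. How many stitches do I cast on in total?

242 stitches.

26 / 4.5 = 5.778 sts per inch.
41.5 × 5.778 = 239.78 sts.
Less 4 edge sts → 235.78 for the repeat.
Next multiple of 7: 238.
Add back 4 edge sts → 242.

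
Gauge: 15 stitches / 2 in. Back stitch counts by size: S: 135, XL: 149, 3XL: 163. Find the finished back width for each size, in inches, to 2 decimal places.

15/2 = 7.5 sts per in.
S: 135 / 7.5 = 18.000 → 18.00 in.
XL: 149 / 7.5 = 19.867 → 19.87 in.
3XL: 163 / 7.5 = 21.733 → 21.73 in.

S 18.00 inches; XL 19.87 inches; 3XL 21.73 inches.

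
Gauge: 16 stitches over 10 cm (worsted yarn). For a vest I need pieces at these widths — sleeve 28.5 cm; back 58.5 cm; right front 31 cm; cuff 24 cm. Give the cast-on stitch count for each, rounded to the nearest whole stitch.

sleeve 46; back 94; right front 50; cuff 38.

Rate = 16/10 = 1.6 sts per cm.
sleeve: 28.5 × 1.6 = 45.60 → 46.
back: 58.5 × 1.6 = 93.60 → 94.
right front: 31 × 1.6 = 49.60 → 50.
cuff: 24 × 1.6 = 38.40 → 38.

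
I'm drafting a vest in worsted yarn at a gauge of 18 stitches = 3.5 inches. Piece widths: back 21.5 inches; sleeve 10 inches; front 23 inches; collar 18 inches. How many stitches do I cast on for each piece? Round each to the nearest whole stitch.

back 111; sleeve 51; front 118; collar 93.

Rate = 18/3.5 = 5.143 sts per in.
back: 21.5 × 5.143 = 110.57 → 111.
sleeve: 10 × 5.143 = 51.43 → 51.
front: 23 × 5.143 = 118.29 → 118.
collar: 18 × 5.143 = 92.57 → 93.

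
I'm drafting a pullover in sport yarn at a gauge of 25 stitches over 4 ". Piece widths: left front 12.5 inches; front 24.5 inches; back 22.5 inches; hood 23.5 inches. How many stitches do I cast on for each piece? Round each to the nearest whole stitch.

Rate = 25/4 = 6.25 sts per in.
left front: 12.5 × 6.25 = 78.12 → 78.
front: 24.5 × 6.25 = 153.12 → 153.
back: 22.5 × 6.25 = 140.62 → 141.
hood: 23.5 × 6.25 = 146.88 → 147.

left front 78; front 153; back 141; hood 147.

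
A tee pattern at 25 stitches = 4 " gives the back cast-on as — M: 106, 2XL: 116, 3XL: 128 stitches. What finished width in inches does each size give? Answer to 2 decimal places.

25/4 = 6.25 sts per in.
M: 106 / 6.25 = 16.960 → 16.96 in.
2XL: 116 / 6.25 = 18.560 → 18.56 in.
3XL: 128 / 6.25 = 20.480 → 20.48 in.

M 16.96 inches; 2XL 18.56 inches; 3XL 20.48 inches.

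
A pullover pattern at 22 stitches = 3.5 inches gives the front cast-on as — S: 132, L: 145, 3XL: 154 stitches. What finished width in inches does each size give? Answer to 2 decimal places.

S 21.00 inches; L 23.07 inches; 3XL 24.50 inches.

22/3.5 = 6.286 sts per in.
S: 132 / 6.286 = 21.000 → 21.00 in.
L: 145 / 6.286 = 23.068 → 23.07 in.
3XL: 154 / 6.286 = 24.500 → 24.50 in.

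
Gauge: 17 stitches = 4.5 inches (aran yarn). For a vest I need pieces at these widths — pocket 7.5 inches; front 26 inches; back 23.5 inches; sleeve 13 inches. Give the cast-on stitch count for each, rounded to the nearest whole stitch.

Rate = 17/4.5 = 3.778 sts per in.
pocket: 7.5 × 3.778 = 28.33 → 28.
front: 26 × 3.778 = 98.22 → 98.
back: 23.5 × 3.778 = 88.78 → 89.
sleeve: 13 × 3.778 = 49.11 → 49.

pocket 28; front 98; back 89; sleeve 49.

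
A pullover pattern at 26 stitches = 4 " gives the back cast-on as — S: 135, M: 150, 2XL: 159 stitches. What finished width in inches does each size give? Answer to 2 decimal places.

26/4 = 6.5 sts per in.
S: 135 / 6.5 = 20.769 → 20.77 in.
M: 150 / 6.5 = 23.077 → 23.08 in.
2XL: 159 / 6.5 = 24.462 → 24.46 in.

S 20.77 inches; M 23.08 inches; 2XL 24.46 inches.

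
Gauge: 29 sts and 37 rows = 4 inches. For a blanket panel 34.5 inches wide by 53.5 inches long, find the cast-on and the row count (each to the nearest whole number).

Stitch gauge = 29/4 = 7.25 sts/in; 34.5 × 7.25 = 250.12 → 250 sts.
Row gauge = 37/4 = 9.25 rows/in; 53.5 × 9.25 = 494.88 → 495 rows.

Cast on 250 stitches and work 495 rows.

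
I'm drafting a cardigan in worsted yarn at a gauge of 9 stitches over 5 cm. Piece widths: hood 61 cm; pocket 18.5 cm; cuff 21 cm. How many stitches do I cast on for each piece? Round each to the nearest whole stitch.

hood 110; pocket 33; cuff 38.

Rate = 9/5 = 1.8 sts per cm.
hood: 61 × 1.8 = 109.80 → 110.
pocket: 18.5 × 1.8 = 33.30 → 33.
cuff: 21 × 1.8 = 37.80 → 38.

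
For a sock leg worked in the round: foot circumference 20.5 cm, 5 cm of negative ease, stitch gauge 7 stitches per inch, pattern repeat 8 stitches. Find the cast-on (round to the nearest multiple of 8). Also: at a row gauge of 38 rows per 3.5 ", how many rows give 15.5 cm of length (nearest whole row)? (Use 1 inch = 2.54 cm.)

Cast on 40 stitches; work 66 rows.

Finished = 20.5 − 5 = 15.5 cm.
15.5 cm × 1/2.54 = 6.10 inches.
7/1 = 7 sts per in; 6.10 × 7 = 42.72 sts.
Nearest multiple of 8 → 40.
15.5 cm = 6.10 inches; × 10.857 = 66.25 → 66 rows.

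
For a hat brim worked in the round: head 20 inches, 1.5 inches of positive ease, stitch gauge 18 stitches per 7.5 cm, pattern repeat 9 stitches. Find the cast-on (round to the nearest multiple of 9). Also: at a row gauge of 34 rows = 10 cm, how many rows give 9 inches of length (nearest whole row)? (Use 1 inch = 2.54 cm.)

Cast on 135 stitches; work 78 rows.

Finished = 20 + 1.5 = 21.5 inches.
21.5 inches × 2.54 = 54.61 cm.
18/7.5 = 2.4 sts per cm; 54.61 × 2.4 = 131.06 sts.
Nearest multiple of 9 → 135.
9 inches = 22.86 cm; × 3.4 = 77.72 → 78 rows.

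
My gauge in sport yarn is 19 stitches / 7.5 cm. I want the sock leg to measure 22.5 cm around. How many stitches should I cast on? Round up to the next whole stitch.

19 stitches / 7.5 cm = 2.533 stitches per cm.
22.5 × 2.533 = 57.00 stitches.

Cast on 57 stitches.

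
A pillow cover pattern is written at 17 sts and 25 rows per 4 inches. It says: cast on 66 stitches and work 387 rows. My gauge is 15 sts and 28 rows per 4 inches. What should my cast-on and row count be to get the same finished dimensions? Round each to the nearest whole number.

Stitches: 66 × 15/17 = 58.24 → 58.
Rows: 387 × 28/25 = 433.44 → 433.

Cast on 58 stitches; work 433 rows.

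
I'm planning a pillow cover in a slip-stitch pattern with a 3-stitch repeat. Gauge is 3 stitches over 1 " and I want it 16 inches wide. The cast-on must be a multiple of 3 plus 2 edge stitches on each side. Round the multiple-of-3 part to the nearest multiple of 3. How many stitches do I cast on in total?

49 stitches.

3 / 1 = 3 sts per inch.
16 × 3 = 48.00 sts.
Less 4 edge sts → 44.00 for the repeat.
Nearest multiple of 3: 45.
Add back 4 edge sts → 49.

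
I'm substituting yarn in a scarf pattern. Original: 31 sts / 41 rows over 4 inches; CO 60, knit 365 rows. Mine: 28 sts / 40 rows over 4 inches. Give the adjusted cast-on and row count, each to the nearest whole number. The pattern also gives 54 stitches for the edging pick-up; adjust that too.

Stitches: 60 × 28/31 = 54.19 → 54.
Rows: 365 × 40/41 = 356.10 → 356.
edging pick-up: 54 × 28/31 = 48.77 → 49.

Cast on 54 stitches; work 356 rows; edging pick-up 49 stitches.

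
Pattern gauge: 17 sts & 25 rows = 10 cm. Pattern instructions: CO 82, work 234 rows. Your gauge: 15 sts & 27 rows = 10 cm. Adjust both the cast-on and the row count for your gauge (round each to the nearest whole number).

Stitches: 82 × 15/17 = 72.35 → 72.
Rows: 234 × 27/25 = 252.72 → 253.

Cast on 72 stitches; work 253 rows.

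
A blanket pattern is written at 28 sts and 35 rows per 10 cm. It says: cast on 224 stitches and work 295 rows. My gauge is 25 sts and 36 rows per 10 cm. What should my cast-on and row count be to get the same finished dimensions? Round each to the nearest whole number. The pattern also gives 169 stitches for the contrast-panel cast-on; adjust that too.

Stitches: 224 × 25/28 = 200.00 → 200.
Rows: 295 × 36/35 = 303.43 → 303.
contrast-panel cast-on: 169 × 25/28 = 150.89 → 151.

Cast on 200 stitches; work 303 rows; contrast-panel cast-on 151 stitches.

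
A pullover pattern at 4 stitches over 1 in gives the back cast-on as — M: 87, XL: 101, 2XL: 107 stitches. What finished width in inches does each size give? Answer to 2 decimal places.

M 21.75 inches; XL 25.25 inches; 2XL 26.75 inches.

4/1 = 4 sts per in.
M: 87 / 4 = 21.750 → 21.75 in.
XL: 101 / 4 = 25.250 → 25.25 in.
2XL: 107 / 4 = 26.750 → 26.75 in.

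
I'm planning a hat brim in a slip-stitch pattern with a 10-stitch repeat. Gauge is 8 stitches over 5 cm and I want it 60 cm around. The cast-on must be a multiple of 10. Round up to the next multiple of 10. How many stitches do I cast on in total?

8 / 5 = 1.6 sts per cm.
60 × 1.6 = 96.00 sts.
Next multiple of 10: 100.

Cast on 100 stitches.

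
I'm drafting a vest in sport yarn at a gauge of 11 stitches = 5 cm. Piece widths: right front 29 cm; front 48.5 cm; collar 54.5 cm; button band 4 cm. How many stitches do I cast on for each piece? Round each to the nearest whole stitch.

right front 64; front 107; collar 120; button band 9.

Rate = 11/5 = 2.2 sts per cm.
right front: 29 × 2.2 = 63.80 → 64.
front: 48.5 × 2.2 = 106.70 → 107.
collar: 54.5 × 2.2 = 119.90 → 120.
button band: 4 × 2.2 = 8.80 → 9.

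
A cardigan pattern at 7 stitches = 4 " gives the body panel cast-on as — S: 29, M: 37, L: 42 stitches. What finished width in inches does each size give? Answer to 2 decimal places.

S 16.57 inches; M 21.14 inches; L 24.00 inches.

7/4 = 1.75 sts per in.
S: 29 / 1.75 = 16.571 → 16.57 in.
M: 37 / 1.75 = 21.143 → 21.14 in.
L: 42 / 1.75 = 24.000 → 24.00 in.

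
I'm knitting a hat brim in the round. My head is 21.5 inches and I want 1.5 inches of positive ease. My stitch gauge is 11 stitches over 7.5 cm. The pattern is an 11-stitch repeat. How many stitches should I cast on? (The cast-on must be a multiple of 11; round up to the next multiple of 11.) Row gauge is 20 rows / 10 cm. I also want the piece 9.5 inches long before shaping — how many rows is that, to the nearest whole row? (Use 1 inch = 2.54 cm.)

Finished = 21.5 + 1.5 = 23 inches.
23 inches × 2.54 = 58.42 cm.
11/7.5 = 1.467 sts per cm; 58.42 × 1.467 = 85.68 sts.
Next multiple of 11 → 88.
9.5 inches = 24.13 cm; × 2 = 48.26 → 48 rows.

Cast on 88 stitches; work 48 rows.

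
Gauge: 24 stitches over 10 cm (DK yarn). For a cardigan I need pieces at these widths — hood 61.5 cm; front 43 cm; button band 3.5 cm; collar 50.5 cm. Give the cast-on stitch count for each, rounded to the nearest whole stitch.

hood 148; front 103; button band 8; collar 121.

Rate = 24/10 = 2.4 sts per cm.
hood: 61.5 × 2.4 = 147.60 → 148.
front: 43 × 2.4 = 103.20 → 103.
button band: 3.5 × 2.4 = 8.40 → 8.
collar: 50.5 × 2.4 = 121.20 → 121.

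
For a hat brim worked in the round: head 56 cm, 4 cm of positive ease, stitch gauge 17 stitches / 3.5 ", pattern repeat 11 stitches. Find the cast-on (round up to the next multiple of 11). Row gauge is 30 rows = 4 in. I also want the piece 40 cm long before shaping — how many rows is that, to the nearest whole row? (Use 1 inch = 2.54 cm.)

Cast on 121 stitches; work 118 rows.

Finished = 56 + 4 = 60 cm.
60 cm × 1/2.54 = 23.62 inches.
17/3.5 = 4.857 sts per in; 23.62 × 4.857 = 114.74 sts.
Next multiple of 11 → 121.
40 cm = 15.75 inches; × 7.5 = 118.11 → 118 rows.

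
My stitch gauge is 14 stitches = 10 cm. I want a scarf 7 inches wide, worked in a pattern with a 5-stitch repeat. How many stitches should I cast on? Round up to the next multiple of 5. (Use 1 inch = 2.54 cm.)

Cast on 25 stitches.

7 in = 7 × 2.54 = 17.78 cm.
14 / 10 = 1.4 sts/cm.
17.78 × 1.4 = 24.89 sts.
→ 25.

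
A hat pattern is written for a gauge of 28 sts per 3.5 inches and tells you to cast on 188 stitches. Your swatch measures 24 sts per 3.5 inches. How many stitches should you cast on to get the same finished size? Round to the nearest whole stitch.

Scale factor = 24 / 28 = 0.857.
188 × 24 / 28 = 161.14 sts.
→ 161 sts.

Cast on 161 stitches.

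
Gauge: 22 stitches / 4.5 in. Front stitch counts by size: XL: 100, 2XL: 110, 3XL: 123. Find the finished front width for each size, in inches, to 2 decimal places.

XL 20.45 inches; 2XL 22.50 inches; 3XL 25.16 inches.

22/4.5 = 4.889 sts per in.
XL: 100 / 4.889 = 20.455 → 20.45 in.
2XL: 110 / 4.889 = 22.500 → 22.50 in.
3XL: 123 / 4.889 = 25.159 → 25.16 in.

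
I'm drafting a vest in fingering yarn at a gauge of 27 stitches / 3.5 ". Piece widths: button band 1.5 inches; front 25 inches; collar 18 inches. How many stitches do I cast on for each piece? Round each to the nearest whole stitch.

Rate = 27/3.5 = 7.714 sts per in.
button band: 1.5 × 7.714 = 11.57 → 12.
front: 25 × 7.714 = 192.86 → 193.
collar: 18 × 7.714 = 138.86 → 139.

button band 12; front 193; collar 139.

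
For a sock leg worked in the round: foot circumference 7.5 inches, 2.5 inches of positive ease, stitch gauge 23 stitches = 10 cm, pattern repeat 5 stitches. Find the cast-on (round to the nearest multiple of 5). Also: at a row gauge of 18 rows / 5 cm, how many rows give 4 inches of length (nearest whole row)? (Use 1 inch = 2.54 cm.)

Cast on 60 stitches; work 37 rows.

Finished = 7.5 + 2.5 = 10 inches.
10 inches × 2.54 = 25.40 cm.
23/10 = 2.3 sts per cm; 25.40 × 2.3 = 58.42 sts.
Nearest multiple of 5 → 60.
4 inches = 10.16 cm; × 3.6 = 36.58 → 37 rows.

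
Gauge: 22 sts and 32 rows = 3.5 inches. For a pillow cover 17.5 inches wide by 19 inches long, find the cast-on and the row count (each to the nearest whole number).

Stitch gauge = 22/3.5 = 6.286 sts/in; 17.5 × 6.286 = 110.00 → 110 sts.
Row gauge = 32/3.5 = 9.143 rows/in; 19 × 9.143 = 173.71 → 174 rows.

Cast on 110 stitches and work 174 rows.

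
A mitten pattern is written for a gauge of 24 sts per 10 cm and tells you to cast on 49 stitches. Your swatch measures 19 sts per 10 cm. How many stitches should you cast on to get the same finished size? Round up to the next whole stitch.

Scale factor = 19 / 24 = 0.792.
49 × 19 / 24 = 38.79 sts.
→ 39 sts.

CO 39 sts.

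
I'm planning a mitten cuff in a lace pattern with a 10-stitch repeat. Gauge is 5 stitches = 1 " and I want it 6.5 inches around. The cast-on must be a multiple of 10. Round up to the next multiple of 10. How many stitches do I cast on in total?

5 / 1 = 5 sts per inch.
6.5 × 5 = 32.50 sts.
Next multiple of 10: 40.

40 stitches.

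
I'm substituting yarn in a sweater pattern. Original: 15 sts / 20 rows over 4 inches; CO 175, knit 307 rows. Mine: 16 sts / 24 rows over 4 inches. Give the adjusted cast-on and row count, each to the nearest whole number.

Stitches: 175 × 16/15 = 186.67 → 187.
Rows: 307 × 24/20 = 368.40 → 368.

Cast on 187 stitches; work 368 rows.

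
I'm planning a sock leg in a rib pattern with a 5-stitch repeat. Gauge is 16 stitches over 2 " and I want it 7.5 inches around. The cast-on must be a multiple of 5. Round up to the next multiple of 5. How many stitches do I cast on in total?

CO 60 sts.

16 / 2 = 8 sts per inch.
7.5 × 8 = 60.00 sts.
Next multiple of 5: 60.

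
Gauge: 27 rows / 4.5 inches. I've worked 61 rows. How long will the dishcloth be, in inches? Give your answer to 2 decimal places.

10.17 inches.

27 rows / 4.5 inch = 6 rows per inch.
61 / 6 = 10.167 inches.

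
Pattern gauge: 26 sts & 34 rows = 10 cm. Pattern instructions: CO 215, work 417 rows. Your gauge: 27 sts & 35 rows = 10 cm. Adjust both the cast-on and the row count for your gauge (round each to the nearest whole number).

Stitches: 215 × 27/26 = 223.27 → 223.
Rows: 417 × 35/34 = 429.26 → 429.

Cast on 223 stitches; work 429 rows.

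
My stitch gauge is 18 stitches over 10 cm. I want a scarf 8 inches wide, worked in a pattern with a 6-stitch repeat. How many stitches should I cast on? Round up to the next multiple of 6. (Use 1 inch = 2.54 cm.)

8 in = 8 × 2.54 = 20.32 cm.
18 / 10 = 1.8 sts/cm.
20.32 × 1.8 = 36.58 sts.
→ 42.

42 stitches.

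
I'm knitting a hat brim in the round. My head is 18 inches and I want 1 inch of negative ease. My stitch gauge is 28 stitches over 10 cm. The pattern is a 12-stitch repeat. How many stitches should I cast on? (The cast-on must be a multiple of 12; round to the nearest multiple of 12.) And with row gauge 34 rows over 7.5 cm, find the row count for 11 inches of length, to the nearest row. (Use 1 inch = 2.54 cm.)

Finished = 18 − 1 = 17 inches.
17 inches × 2.54 = 43.18 cm.
28/10 = 2.8 sts per cm; 43.18 × 2.8 = 120.90 sts.
Nearest multiple of 12 → 120.
11 inches = 27.94 cm; × 4.533 = 126.66 → 127 rows.

Cast on 120 stitches; work 127 rows.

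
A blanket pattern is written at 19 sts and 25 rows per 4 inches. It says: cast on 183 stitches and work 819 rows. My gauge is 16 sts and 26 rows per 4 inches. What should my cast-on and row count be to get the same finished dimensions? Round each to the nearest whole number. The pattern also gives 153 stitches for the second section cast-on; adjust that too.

Stitches: 183 × 16/19 = 154.11 → 154.
Rows: 819 × 26/25 = 851.76 → 852.
second section cast-on: 153 × 16/19 = 128.84 → 129.

Cast on 154 stitches; work 852 rows; second section cast-on 129 stitches.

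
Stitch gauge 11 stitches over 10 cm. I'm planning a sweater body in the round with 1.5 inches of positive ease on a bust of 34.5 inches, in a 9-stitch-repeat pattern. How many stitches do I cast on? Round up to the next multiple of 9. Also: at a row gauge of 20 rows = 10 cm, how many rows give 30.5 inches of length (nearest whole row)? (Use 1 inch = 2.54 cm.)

Finished = 34.5 + 1.5 = 36 inches.
36 inches × 2.54 = 91.44 cm.
11/10 = 1.1 sts per cm; 91.44 × 1.1 = 100.58 sts.
Next multiple of 9 → 108.
30.5 inches = 77.47 cm; × 2 = 154.94 → 155 rows.

Cast on 108 stitches; work 155 rows.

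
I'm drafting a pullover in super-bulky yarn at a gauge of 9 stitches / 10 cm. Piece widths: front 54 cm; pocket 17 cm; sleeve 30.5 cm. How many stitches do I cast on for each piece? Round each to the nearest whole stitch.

front 49; pocket 15; sleeve 27.

Rate = 9/10 = 0.9 sts per cm.
front: 54 × 0.9 = 48.60 → 49.
pocket: 17 × 0.9 = 15.30 → 15.
sleeve: 30.5 × 0.9 = 27.45 → 27.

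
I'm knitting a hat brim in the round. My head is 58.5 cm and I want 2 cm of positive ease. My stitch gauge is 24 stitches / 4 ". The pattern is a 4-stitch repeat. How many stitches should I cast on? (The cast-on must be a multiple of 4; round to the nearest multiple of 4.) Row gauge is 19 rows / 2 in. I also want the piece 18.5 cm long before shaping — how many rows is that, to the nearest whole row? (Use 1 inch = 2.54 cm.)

Finished = 58.5 + 2 = 60.5 cm.
60.5 cm × 1/2.54 = 23.82 inches.
24/4 = 6 sts per in; 23.82 × 6 = 142.91 sts.
Nearest multiple of 4 → 144.
18.5 cm = 7.28 inches; × 9.5 = 69.19 → 69 rows.

Cast on 144 stitches; work 69 rows.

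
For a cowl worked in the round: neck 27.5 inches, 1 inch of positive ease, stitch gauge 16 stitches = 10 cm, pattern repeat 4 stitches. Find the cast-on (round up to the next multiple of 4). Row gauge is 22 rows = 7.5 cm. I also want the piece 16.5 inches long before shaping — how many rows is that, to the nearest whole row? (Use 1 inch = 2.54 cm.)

Cast on 116 stitches; work 123 rows.

Finished = 27.5 + 1 = 28.5 inches.
28.5 inches × 2.54 = 72.39 cm.
16/10 = 1.6 sts per cm; 72.39 × 1.6 = 115.82 sts.
Next multiple of 4 → 116.
16.5 inches = 41.91 cm; × 2.933 = 122.94 → 123 rows.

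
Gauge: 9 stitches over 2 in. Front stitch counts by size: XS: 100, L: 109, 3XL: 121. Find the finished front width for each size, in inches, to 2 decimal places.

XS 22.22 inches; L 24.22 inches; 3XL 26.89 inches.

9/2 = 4.5 sts per in.
XS: 100 / 4.5 = 22.222 → 22.22 in.
L: 109 / 4.5 = 24.222 → 24.22 in.
3XL: 121 / 4.5 = 26.889 → 26.89 in.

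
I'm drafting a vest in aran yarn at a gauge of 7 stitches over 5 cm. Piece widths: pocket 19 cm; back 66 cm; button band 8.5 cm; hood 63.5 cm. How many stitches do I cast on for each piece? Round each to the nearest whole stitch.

Rate = 7/5 = 1.4 sts per cm.
pocket: 19 × 1.4 = 26.60 → 27.
back: 66 × 1.4 = 92.40 → 92.
button band: 8.5 × 1.4 = 11.90 → 12.
hood: 63.5 × 1.4 = 88.90 → 89.

pocket 27; back 92; button band 12; hood 89.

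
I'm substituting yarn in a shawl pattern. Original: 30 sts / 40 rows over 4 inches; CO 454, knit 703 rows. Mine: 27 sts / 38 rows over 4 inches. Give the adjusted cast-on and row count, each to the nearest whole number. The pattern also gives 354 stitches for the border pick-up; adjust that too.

Cast on 409 stitches; work 668 rows; border pick-up 319 stitches.

Stitches: 454 × 27/30 = 408.60 → 409.
Rows: 703 × 38/40 = 667.85 → 668.
border pick-up: 354 × 27/30 = 318.60 → 319.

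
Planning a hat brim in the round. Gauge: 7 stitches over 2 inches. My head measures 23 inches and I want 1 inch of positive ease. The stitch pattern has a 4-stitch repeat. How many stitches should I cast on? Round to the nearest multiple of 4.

Cast on 84 stitches.

Finished = 23 + 1 = 24 inches.
7 / 2 = 3.5 sts/in.
24 × 3.5 = 84.00 sts.
Nearest multiple of 4: 84.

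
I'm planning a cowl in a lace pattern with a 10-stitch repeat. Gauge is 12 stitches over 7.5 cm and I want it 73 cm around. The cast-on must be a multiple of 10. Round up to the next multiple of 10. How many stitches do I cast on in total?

120 stitches.

12 / 7.5 = 1.6 sts per cm.
73 × 1.6 = 116.80 sts.
Next multiple of 10: 120.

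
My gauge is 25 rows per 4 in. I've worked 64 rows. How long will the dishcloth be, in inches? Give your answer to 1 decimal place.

10.2 inches.

25 rows / 4 inch = 6.25 rows per inch.
64 / 6.25 = 10.24 inches.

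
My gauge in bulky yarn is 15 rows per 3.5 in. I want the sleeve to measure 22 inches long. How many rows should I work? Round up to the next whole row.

15 rows / 3.5 in = 4.286 rows per inch.
22 × 4.286 = 94.29 rows.
Round up → 95.

95 rows.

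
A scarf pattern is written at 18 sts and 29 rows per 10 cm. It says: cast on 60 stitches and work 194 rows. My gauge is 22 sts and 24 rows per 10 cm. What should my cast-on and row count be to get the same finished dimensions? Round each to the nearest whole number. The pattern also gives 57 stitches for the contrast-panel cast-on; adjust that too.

Cast on 73 stitches; work 161 rows; contrast-panel cast-on 70 stitches.

Stitches: 60 × 22/18 = 73.33 → 73.
Rows: 194 × 24/29 = 160.55 → 161.
contrast-panel cast-on: 57 × 22/18 = 69.67 → 70.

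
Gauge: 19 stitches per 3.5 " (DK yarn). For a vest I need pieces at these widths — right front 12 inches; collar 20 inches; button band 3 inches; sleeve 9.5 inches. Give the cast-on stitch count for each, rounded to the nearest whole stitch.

Rate = 19/3.5 = 5.429 sts per in.
right front: 12 × 5.429 = 65.14 → 65.
collar: 20 × 5.429 = 108.57 → 109.
button band: 3 × 5.429 = 16.29 → 16.
sleeve: 9.5 × 5.429 = 51.57 → 52.

right front 65; collar 109; button band 16; sleeve 52.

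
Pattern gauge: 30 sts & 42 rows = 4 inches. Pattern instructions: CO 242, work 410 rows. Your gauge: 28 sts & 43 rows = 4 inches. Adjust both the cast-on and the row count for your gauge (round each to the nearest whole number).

Stitches: 242 × 28/30 = 225.87 → 226.
Rows: 410 × 43/42 = 419.76 → 420.

Cast on 226 stitches; work 420 rows.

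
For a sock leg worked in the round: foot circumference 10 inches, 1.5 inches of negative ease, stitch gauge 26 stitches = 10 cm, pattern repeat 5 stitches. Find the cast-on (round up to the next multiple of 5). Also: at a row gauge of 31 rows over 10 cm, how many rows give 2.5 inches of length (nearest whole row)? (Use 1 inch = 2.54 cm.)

Cast on 60 stitches; work 20 rows.

Finished = 10 − 1.5 = 8.5 inches.
8.5 inches × 2.54 = 21.59 cm.
26/10 = 2.6 sts per cm; 21.59 × 2.6 = 56.13 sts.
Next multiple of 5 → 60.
2.5 inches = 6.35 cm; × 3.1 = 19.68 → 20 rows.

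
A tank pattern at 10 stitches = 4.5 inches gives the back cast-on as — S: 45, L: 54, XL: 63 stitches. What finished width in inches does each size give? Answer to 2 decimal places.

10/4.5 = 2.222 sts per in.
S: 45 / 2.222 = 20.250 → 20.25 in.
L: 54 / 2.222 = 24.300 → 24.30 in.
XL: 63 / 2.222 = 28.350 → 28.35 in.

S 20.25 inches; L 24.30 inches; XL 28.35 inches.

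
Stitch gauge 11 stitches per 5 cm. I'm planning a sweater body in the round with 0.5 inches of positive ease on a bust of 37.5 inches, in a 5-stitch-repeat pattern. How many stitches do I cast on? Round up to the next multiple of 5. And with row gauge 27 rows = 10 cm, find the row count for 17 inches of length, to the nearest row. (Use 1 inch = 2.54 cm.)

Finished = 37.5 + 0.5 = 38 inches.
38 inches × 2.54 = 96.52 cm.
11/5 = 2.2 sts per cm; 96.52 × 2.2 = 212.34 sts.
Next multiple of 5 → 215.
17 inches = 43.18 cm; × 2.7 = 116.59 → 117 rows.

Cast on 215 stitches; work 117 rows.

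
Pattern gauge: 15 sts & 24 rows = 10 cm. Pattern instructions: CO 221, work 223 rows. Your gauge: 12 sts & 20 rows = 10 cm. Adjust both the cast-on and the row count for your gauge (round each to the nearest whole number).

Cast on 177 stitches; work 186 rows.

Stitches: 221 × 12/15 = 176.80 → 177.
Rows: 223 × 20/24 = 185.83 → 186.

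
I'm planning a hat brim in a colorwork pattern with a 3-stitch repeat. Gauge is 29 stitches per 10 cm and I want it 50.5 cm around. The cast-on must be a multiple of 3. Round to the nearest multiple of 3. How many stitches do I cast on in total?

Cast on 147 stitches.

29 / 10 = 2.9 sts per cm.
50.5 × 2.9 = 146.45 sts.
Nearest multiple of 3: 147.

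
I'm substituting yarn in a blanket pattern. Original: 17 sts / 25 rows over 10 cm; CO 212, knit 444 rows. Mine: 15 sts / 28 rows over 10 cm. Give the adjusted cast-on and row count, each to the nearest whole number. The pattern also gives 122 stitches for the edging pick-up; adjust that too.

Stitches: 212 × 15/17 = 187.06 → 187.
Rows: 444 × 28/25 = 497.28 → 497.
edging pick-up: 122 × 15/17 = 107.65 → 108.

Cast on 187 stitches; work 497 rows; edging pick-up 108 stitches.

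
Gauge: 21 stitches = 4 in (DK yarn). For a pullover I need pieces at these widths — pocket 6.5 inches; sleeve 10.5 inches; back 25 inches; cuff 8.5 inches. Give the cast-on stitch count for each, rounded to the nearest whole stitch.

Rate = 21/4 = 5.25 sts per in.
pocket: 6.5 × 5.25 = 34.12 → 34.
sleeve: 10.5 × 5.25 = 55.12 → 55.
back: 25 × 5.25 = 131.25 → 131.
cuff: 8.5 × 5.25 = 44.62 → 45.

pocket 34; sleeve 55; back 131; cuff 45.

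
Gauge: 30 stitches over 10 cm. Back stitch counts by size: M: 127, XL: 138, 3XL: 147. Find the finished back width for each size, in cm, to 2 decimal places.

M 42.33 cm; XL 46.00 cm; 3XL 49.00 cm.

30/10 = 3 sts per cm.
M: 127 / 3 = 42.333 → 42.33 cm.
XL: 138 / 3 = 46.000 → 46.00 cm.
3XL: 147 / 3 = 49.000 → 49.00 cm.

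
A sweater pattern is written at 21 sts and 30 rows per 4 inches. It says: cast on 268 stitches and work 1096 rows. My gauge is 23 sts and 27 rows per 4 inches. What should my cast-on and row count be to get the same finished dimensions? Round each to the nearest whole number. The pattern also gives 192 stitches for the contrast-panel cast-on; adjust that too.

Stitches: 268 × 23/21 = 293.52 → 294.
Rows: 1096 × 27/30 = 986.40 → 986.
contrast-panel cast-on: 192 × 23/21 = 210.29 → 210.

Cast on 294 stitches; work 986 rows; contrast-panel cast-on 210 stitches.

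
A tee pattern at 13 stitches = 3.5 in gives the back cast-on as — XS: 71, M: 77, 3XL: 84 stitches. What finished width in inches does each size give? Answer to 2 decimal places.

13/3.5 = 3.714 sts per in.
XS: 71 / 3.714 = 19.115 → 19.12 in.
M: 77 / 3.714 = 20.731 → 20.73 in.
3XL: 84 / 3.714 = 22.615 → 22.62 in.

XS 19.12 inches; M 20.73 inches; 3XL 22.62 inches.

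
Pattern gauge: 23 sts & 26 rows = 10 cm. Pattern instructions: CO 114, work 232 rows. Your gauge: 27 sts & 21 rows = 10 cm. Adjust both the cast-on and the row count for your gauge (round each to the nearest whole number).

Cast on 134 stitches; work 187 rows.

Stitches: 114 × 27/23 = 133.83 → 134.
Rows: 232 × 21/26 = 187.38 → 187.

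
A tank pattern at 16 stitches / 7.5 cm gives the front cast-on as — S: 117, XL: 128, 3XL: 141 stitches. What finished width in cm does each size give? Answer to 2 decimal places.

16/7.5 = 2.133 sts per cm.
S: 117 / 2.133 = 54.844 → 54.84 cm.
XL: 128 / 2.133 = 60.000 → 60.00 cm.
3XL: 141 / 2.133 = 66.094 → 66.09 cm.

S 54.84 cm; XL 60.00 cm; 3XL 66.09 cm.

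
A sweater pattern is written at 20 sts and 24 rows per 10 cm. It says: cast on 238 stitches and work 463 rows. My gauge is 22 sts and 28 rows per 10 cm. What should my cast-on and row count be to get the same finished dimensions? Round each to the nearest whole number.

Stitches: 238 × 22/20 = 261.80 → 262.
Rows: 463 × 28/24 = 540.17 → 540.

Cast on 262 stitches; work 540 rows.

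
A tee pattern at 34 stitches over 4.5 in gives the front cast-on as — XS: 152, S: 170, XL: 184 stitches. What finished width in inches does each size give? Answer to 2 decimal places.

34/4.5 = 7.556 sts per in.
XS: 152 / 7.556 = 20.118 → 20.12 in.
S: 170 / 7.556 = 22.500 → 22.50 in.
XL: 184 / 7.556 = 24.353 → 24.35 in.

XS 20.12 inches; S 22.50 inches; XL 24.35 inches.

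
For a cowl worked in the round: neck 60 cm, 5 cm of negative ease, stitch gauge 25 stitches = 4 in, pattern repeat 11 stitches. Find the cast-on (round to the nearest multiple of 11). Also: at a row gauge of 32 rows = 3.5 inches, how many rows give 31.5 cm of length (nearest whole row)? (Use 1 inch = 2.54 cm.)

Cast on 132 stitches; work 113 rows.

Finished = 60 − 5 = 55 cm.
55 cm × 1/2.54 = 21.65 inches.
25/4 = 6.25 sts per in; 21.65 × 6.25 = 135.33 sts.
Nearest multiple of 11 → 132.
31.5 cm = 12.40 inches; × 9.143 = 113.39 → 113 rows.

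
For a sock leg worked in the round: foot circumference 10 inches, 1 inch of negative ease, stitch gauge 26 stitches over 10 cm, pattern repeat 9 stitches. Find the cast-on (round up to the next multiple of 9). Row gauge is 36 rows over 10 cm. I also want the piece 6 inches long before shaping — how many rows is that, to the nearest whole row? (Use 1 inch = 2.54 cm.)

Cast on 63 stitches; work 55 rows.

Finished = 10 − 1 = 9 inches.
9 inches × 2.54 = 22.86 cm.
26/10 = 2.6 sts per cm; 22.86 × 2.6 = 59.44 sts.
Next multiple of 9 → 63.
6 inches = 15.24 cm; × 3.6 = 54.86 → 55 rows.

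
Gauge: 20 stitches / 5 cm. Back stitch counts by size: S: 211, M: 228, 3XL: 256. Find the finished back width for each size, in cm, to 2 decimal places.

S 52.75 cm; M 57.00 cm; 3XL 64.00 cm.

20/5 = 4 sts per cm.
S: 211 / 4 = 52.750 → 52.75 cm.
M: 228 / 4 = 57.000 → 57.00 cm.
3XL: 256 / 4 = 64.000 → 64.00 cm.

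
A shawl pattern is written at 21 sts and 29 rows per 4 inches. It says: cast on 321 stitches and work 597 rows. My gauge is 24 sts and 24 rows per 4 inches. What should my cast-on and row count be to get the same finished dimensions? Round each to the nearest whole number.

Stitches: 321 × 24/21 = 366.86 → 367.
Rows: 597 × 24/29 = 494.07 → 494.

Cast on 367 stitches; work 494 rows.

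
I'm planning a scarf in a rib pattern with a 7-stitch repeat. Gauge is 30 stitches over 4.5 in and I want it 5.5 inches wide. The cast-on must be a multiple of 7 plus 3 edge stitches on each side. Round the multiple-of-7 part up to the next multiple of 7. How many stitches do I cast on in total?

41 stitches.

30 / 4.5 = 6.667 sts per inch.
5.5 × 6.667 = 36.67 sts.
Less 6 edge sts → 30.67 for the repeat.
Next multiple of 7: 35.
Add back 6 edge sts → 41.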